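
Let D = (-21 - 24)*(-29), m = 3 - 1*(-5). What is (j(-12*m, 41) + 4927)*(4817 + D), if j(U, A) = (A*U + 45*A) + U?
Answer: 16774280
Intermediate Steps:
m = 8 (m = 3 + 5 = 8)
D = 1305 (D = -45*(-29) = 1305)
j(U, A) = U + 45*A + A*U (j(U, A) = (45*A + A*U) + U = U + 45*A + A*U)
(j(-12*m, 41) + 4927)*(4817 + D) = ((-12*8 + 45*41 + 41*(-12*8)) + 4927)*(4817 + 1305) = ((-96 + 1845 + 41*(-96)) + 4927)*6122 = ((-96 + 1845 - 3936) + 4927)*6122 = (-2187 + 4927)*6122 = 2740*6122 = 16774280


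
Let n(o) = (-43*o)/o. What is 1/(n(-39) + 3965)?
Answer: 1/3922 ≈ 0.00025497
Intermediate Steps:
n(o) = -43
1/(n(-39) + 3965) = 1/(-43 + 3965) = 1/3922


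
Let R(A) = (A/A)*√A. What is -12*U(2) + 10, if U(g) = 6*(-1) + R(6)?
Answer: 82 - 12*√6 ≈ 52.606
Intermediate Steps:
R(A) = √A (R(A) = 1*√A = √A)
U(g) = -6 + √6 (U(g) = 6*(-1) + √6 = -6 + √6)
-12*U(2) + 10 = -12*(-6 + √6) + 10 = (72 - 12*√6) + 10 = 82 - 12*√6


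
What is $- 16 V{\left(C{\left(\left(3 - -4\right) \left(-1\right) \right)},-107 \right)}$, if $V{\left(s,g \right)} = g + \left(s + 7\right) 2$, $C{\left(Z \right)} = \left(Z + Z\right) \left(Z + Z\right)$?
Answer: $-4784$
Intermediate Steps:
$C{\left(Z \right)} = 4 Z^{2}$ ($C{\left(Z \right)} = 2 Z 2 Z = 4 Z^{2}$)
$V{\left(s,g \right)} = 14 + g + 2 s$ ($V{\left(s,g \right)} = g + \left(7 + s\right) 2 = g + \left(14 + 2 s\right) = 14 + g + 2 s$)
$- 16 V{\left(C{\left(\left(3 - -4\right) \left(-1\right) \right)},-107 \right)} = - 16 \left(14 - 107 + 2 \cdot 4 \left(\left(3 - -4\right) \left(-1\right)\right)^{2}\right) = - 16 \left(14 - 107 + 2 \cdot 4 \left(\left(3 + 4\right) \left(-1\right)\right)^{2}\right) = - 16 \left(14 - 107 + 2 \cdot 4 \left(7 \left(-1\right)\right)^{2}\right) = - 16 \left(14 - 107 + 2 \cdot 4 \left(-7\right)^{2}\right) = - 16 \left(14 - 107 + 2 \cdot 4 \cdot 49\right) = - 16 \left(14 - 107 + 2 \cdot 196\right) = - 16 \left(14 - 107 + 392\right) = \left(-16\right) 299 = -4784$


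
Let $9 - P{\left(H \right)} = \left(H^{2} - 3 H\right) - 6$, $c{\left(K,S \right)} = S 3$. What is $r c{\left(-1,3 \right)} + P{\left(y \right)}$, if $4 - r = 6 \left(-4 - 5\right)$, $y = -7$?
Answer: $467$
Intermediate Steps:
$c{\left(K,S \right)} = 3 S$
$P{\left(H \right)} = 15 - H^{2} + 3 H$ ($P{\left(H \right)} = 9 - \left(\left(H^{2} - 3 H\right) - 6\right) = 9 - \left(-6 + H^{2} - 3 H\right) = 9 + \left(6 - H^{2} + 3 H\right) = 15 - H^{2} + 3 H$)
$r = 58$ ($r = 4 - 6 \left(-4 - 5\right) = 4 - 6 \left(-9\right) = 4 - -54 = 4 + 54 = 58$)
$r c{\left(-1,3 \right)} + P{\left(y \right)} = 58 \cdot 3 \cdot 3 + \left(15 - \left(-7\right)^{2} + 3 \left(-7\right)\right) = 58 \cdot 9 - 55 = 522 - 55 = 467$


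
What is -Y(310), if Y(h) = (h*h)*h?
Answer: -29791000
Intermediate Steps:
Y(h) = h³ (Y(h) = h²*h = h³)
-Y(310) = -1*310³ = -1*29791000 = -29791000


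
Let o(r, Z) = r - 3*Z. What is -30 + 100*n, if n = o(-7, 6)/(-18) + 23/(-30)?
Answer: 290/9 ≈ 32.222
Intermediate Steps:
n = 28/45 (n = (-7 - 3*6)/(-18) + 23/(-30) = (-7 - 18)*(-1/18) + 23*(-1/30) = -25*(-1/18) - 23/30 = 25/18 - 23/30 = 28/45 ≈ 0.62222)
-30 + 100*n = -30 + 100*(28/45) = -30 + 560/9 = 290/9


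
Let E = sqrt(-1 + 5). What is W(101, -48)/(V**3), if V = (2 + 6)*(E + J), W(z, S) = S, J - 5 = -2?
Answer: -3/4000 ≈ -0.00075000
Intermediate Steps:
J = 3 (J = 5 - 2 = 3)
E = 2 (E = sqrt(4) = 2)
V = 40 (V = (2 + 6)*(2 + 3) = 8*5 = 40)
W(101, -48)/(V**3) = -48/(40**3) = -48/64000 = -48*1/64000 = -3/4000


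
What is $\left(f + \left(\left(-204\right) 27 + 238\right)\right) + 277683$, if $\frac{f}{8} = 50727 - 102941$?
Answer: $-145299$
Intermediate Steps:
$f = -417712$ ($f = 8 \left(50727 - 102941\right) = 8 \left(-52214\right) = -417712$)
$\left(f + \left(\left(-204\right) 27 + 238\right)\right) + 277683 = \left(-417712 + \left(\left(-204\right) 27 + 238\right)\right) + 277683 = \left(-417712 + \left(-5508 + 238\right)\right) + 277683 = \left(-417712 - 5270\right) + 277683 = -422982 + 277683 = -145299$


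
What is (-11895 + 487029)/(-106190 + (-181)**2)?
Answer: -475134/73429 ≈ -6.4707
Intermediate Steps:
(-11895 + 487029)/(-106190 + (-181)**2) = 475134/(-106190 + 32761) = 475134/(-73429) = 475134*(-1/73429) = -475134/73429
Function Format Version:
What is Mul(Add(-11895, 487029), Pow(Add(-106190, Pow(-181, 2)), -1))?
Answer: Rational(-475134, 73429) ≈ -6.4707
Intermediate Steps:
Mul(Add(-11895, 487029), Pow(Add(-106190, Pow(-181, 2)), -1)) = Mul(475134, Pow(Add(-106190, 32761), -1)) = Mul(475134, Pow(-73429, -1)) = Mul(475134, Rational(-1, 73429)) = Rational(-475134, 73429)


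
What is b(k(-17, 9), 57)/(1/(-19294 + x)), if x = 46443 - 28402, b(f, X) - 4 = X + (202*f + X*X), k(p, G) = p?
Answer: 155372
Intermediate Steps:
b(f, X) = 4 + X + X² + 202*f (b(f, X) = 4 + (X + (202*f + X*X)) = 4 + (X + (202*f + X²)) = 4 + (X + (X² + 202*f)) = 4 + (X + X² + 202*f) = 4 + X + X² + 202*f)
x = 18041
b(k(-17, 9), 57)/(1/(-19294 + x)) = (4 + 57 + 57² + 202*(-17))/(1/(-19294 + 18041)) = (4 + 57 + 3249 - 3434)/(1/(-1253)) = -124/(-1/1253) = -124*(-1253) = 155372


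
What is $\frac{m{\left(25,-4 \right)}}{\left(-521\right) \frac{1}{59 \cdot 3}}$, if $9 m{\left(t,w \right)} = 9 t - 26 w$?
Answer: $- \frac{19411}{1563} \approx -12.419$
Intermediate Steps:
$m{\left(t,w \right)} = t - \frac{26 w}{9}$ ($m{\left(t,w \right)} = \frac{9 t - 26 w}{9} = \frac{- 26 w + 9 t}{9} = t - \frac{26 w}{9}$)
$\frac{m{\left(25,-4 \right)}}{\left(-521\right) \frac{1}{59 \cdot 3}} = \frac{25 - - \frac{104}{9}}{\left(-521\right) \frac{1}{59 \cdot 3}} = \frac{25 + \frac{104}{9}}{\left(-521\right) \frac{1}{177}} = \frac{329}{9 \left(\left(-521\right) \frac{1}{177}\right)} = \frac{329}{9 \left(- \frac{521}{177}\right)} = \frac{329}{9} \left(- \frac{177}{521}\right) = - \frac{19411}{1563}$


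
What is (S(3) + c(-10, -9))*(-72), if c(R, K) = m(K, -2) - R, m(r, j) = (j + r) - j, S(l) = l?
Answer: -288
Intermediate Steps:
m(r, j) = r
c(R, K) = K - R
(S(3) + c(-10, -9))*(-72) = (3 + (-9 - 1*(-10)))*(-72) = (3 + (-9 + 10))*(-72) = (3 + 1)*(-72) = 4*(-72) = -288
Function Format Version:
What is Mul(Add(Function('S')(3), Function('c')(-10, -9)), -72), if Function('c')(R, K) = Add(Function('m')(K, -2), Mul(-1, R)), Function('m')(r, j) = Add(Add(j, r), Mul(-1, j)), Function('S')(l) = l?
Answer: -288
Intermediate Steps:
Function('m')(r, j) = r
Function('c')(R, K) = Add(K, Mul(-1, R))
Mul(Add(Function('S')(3), Function('c')(-10, -9)), -72) = Mul(Add(3, Add(-9, Mul(-1, -10))), -72) = Mul(Add(3, Add(-9, 10)), -72) = Mul(Add(3, 1), -72) = Mul(4, -72) = -288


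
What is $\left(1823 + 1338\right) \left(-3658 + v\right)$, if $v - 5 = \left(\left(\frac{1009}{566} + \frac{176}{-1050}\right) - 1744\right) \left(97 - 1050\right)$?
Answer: $\frac{1556255000237789}{297150} \approx 5.2373 \cdot 10^{9}$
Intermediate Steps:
$v = \frac{493416933649}{297150}$ ($v = 5 + \left(\left(\frac{1009}{566} + \frac{176}{-1050}\right) - 1744\right) \left(97 - 1050\right) = 5 + \left(\left(1009 \cdot \frac{1}{566} + 176 \left(- \frac{1}{1050}\right)\right) - 1744\right) \left(-953\right) = 5 + \left(\left(\frac{1009}{566} - \frac{88}{525}\right) - 1744\right) \left(-953\right) = 5 + \left(\frac{479917}{297150} - 1744\right) \left(-953\right) = 5 - - \frac{493415447899}{297150} = 5 + \frac{493415447899}{297150} = \frac{493416933649}{297150} \approx 1.6605 \cdot 10^{6}$)
$\left(1823 + 1338\right) \left(-3658 + v\right) = \left(1823 + 1338\right) \left(-3658 + \frac{493416933649}{297150}\right) = 3161 \cdot \frac{492329958949}{297150} = \frac{1556255000237789}{297150}$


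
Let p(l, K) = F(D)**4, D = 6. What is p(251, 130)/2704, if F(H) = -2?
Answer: 1/169 ≈ 0.0059172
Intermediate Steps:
p(l, K) = 16 (p(l, K) = (-2)**4 = 16)
p(251, 130)/2704 = 16/2704 = 16*(1/2704) = 1/169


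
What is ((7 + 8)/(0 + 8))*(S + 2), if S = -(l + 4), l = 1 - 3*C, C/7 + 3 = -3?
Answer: -1935/8 ≈ -241.88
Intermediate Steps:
C = -42 (C = -21 + 7*(-3) = -21 - 21 = -42)
l = 127 (l = 1 - 3*(-42) = 1 + 126 = 127)
S = -131 (S = -(127 + 4) = -1*131 = -131)
((7 + 8)/(0 + 8))*(S + 2) = ((7 + 8)/(0 + 8))*(-131 + 2) = (15/8)*(-129) = -1935/8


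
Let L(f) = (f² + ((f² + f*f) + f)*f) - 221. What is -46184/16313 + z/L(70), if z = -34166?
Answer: -32681970494/11346980227 ≈ -2.8802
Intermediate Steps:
L(f) = -221 + f² + f*(f + 2*f²) (L(f) = (f² + ((f² + f²) + f)*f) - 221 = (f² + (2*f² + f)*f) - 221 = (f² + (f + 2*f²)*f) - 221 = (f² + f*(f + 2*f²)) - 221 = -221 + f² + f*(f + 2*f²))
-46184/16313 + z/L(70) = -46184/16313 - 34166/(-221 + 2*70² + 2*70³) = -46184*1/16313 - 34166/(-221 + 2*4900 + 2*343000) = -46184/16313 - 34166/(-221 + 9800 + 686000) = -46184/16313 - 34166/695579 = -32681970494/11346980227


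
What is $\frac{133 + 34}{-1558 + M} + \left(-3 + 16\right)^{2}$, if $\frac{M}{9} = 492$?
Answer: $\frac{485197}{2870} \approx 169.06$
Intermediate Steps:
$M = 4428$ ($M = 9 \cdot 492 = 4428$)
$\frac{133 + 34}{-1558 + M} + \left(-3 + 16\right)^{2} = \frac{133 + 34}{-1558 + 4428} + \left(-3 + 16\right)^{2} = \frac{167}{2870} + 13^{2} = 167 \cdot \frac{1}{2870} + 169 = \frac{167}{2870} + 169 = \frac{485197}{2870}$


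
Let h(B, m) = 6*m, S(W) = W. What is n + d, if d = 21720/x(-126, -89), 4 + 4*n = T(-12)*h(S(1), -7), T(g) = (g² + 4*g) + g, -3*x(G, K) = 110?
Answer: -16229/11 ≈ -1475.4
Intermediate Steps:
x(G, K) = -110/3 (x(G, K) = -⅓*110 = -110/3)
T(g) = g² + 5*g
n = -883 (n = -1 + ((-12*(5 - 12))*(6*(-7)))/4 = -1 + (-12*(-7)*(-42))/4 = -1 + (84*(-42))/4 = -1 + (¼)*(-3528) = -1 - 882 = -883)
d = -6516/11 (d = 21720/(-110/3) = 21720*(-3/110) = -6516/11 ≈ -592.36)
n + d = -883 - 6516/11 = -16229/11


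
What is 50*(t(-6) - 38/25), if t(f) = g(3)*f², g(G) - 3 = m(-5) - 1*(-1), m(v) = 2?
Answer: 10724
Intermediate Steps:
g(G) = 6 (g(G) = 3 + (2 - 1*(-1)) = 3 + (2 + 1) = 3 + 3 = 6)
t(f) = 6*f²
50*(t(-6) - 38/25) = 50*(6*(-6)² - 38/25) = 50*(6*36 - 38*1/25) = 50*(216 - 38/25) = 50*(5362/25) = 10724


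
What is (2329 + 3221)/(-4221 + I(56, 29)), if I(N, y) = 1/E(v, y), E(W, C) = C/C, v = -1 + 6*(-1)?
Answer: -555/422 ≈ -1.3152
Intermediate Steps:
v = -7 (v = -1 - 6 = -7)
E(W, C) = 1
I(N, y) = 1 (I(N, y) = 1/1 = 1)
(2329 + 3221)/(-4221 + I(56, 29)) = (2329 + 3221)/(-4221 + 1) = 5550/(-4220) = 5550*(-1/4220) = -555/422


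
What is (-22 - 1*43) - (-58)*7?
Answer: 341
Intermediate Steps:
(-22 - 1*43) - (-58)*7 = (-22 - 43) - 58*(-7) = -65 + 406 = 341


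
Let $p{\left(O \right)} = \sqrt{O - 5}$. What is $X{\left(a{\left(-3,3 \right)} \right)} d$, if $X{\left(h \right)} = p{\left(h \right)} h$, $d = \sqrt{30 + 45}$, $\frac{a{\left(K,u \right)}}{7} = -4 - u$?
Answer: $- 2205 i \sqrt{2} \approx - 3118.3 i$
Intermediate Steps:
$p{\left(O \right)} = \sqrt{-5 + O}$
$a{\left(K,u \right)} = -28 - 7 u$ ($a{\left(K,u \right)} = 7 \left(-4 - u\right) = -28 - 7 u$)
$d = 5 \sqrt{3}$ ($d = \sqrt{75} = 5 \sqrt{3} \approx 8.6602$)
$X{\left(h \right)} = h \sqrt{-5 + h}$ ($X{\left(h \right)} = \sqrt{-5 + h} h = h \sqrt{-5 + h}$)
$X{\left(a{\left(-3,3 \right)} \right)} d = \left(-28 - 21\right) \sqrt{-5 - 49} \cdot 5 \sqrt{3} = - 49 \sqrt{-5 - 49} \cdot 5 \sqrt{3} = - 49 \sqrt{-54} \cdot 5 \sqrt{3} = - 49 \cdot 3 i \sqrt{6} \cdot 5 \sqrt{3} = - 147 i \sqrt{6} \cdot 5 \sqrt{3} = - 2205 i \sqrt{2}$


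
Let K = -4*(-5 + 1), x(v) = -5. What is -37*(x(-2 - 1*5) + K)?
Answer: -407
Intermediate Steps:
K = 16 (K = -4*(-4) = 16)
-37*(x(-2 - 1*5) + K) = -37*(-5 + 16) = -37*11 = -407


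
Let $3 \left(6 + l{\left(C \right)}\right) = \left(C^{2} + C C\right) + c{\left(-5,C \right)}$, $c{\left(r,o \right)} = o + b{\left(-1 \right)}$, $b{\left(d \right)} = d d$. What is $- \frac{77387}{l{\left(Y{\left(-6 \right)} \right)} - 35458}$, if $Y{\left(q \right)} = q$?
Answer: $\frac{232161}{106325} \approx 2.1835$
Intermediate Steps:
$b{\left(d \right)} = d^{2}$
$c{\left(r,o \right)} = 1 + o$ ($c{\left(r,o \right)} = o + \left(-1\right)^{2} = o + 1 = 1 + o$)
$l{\left(C \right)} = - \frac{17}{3} + \frac{C}{3} + \frac{2 C^{2}}{3}$ ($l{\left(C \right)} = -6 + \frac{\left(C^{2} + C C\right) + \left(1 + C\right)}{3} = -6 + \frac{\left(C^{2} + C^{2}\right) + \left(1 + C\right)}{3} = -6 + \frac{2 C^{2} + \left(1 + C\right)}{3} = -6 + \frac{1 + C + 2 C^{2}}{3} = -6 + \left(\frac{1}{3} + \frac{C}{3} + \frac{2 C^{2}}{3}\right) = - \frac{17}{3} + \frac{C}{3} + \frac{2 C^{2}}{3}$)
$- \frac{77387}{l{\left(Y{\left(-6 \right)} \right)} - 35458} = - \frac{77387}{\left(- \frac{17}{3} + \frac{1}{3} \left(-6\right) + \frac{2 \left(-6\right)^{2}}{3}\right) - 35458} = - \frac{77387}{\left(- \frac{17}{3} - 2 + \frac{2}{3} \cdot 36\right) - 35458} = - \frac{77387}{\left(- \frac{17}{3} - 2 + 24\right) - 35458} = - \frac{77387}{\frac{49}{3} - 35458} = - \frac{77387}{- \frac{106325}{3}} = \left(-77387\right) \left(- \frac{3}{106325}\right) = \frac{232161}{106325}$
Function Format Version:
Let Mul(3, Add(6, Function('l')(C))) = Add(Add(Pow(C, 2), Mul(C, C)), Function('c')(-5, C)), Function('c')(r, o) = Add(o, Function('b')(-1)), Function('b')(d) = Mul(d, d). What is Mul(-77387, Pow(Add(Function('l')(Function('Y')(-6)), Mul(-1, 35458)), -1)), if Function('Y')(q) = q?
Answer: Rational(232161, 106325) ≈ 2.1835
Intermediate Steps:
Function('b')(d) = Pow(d, 2)
Function('c')(r, o) = Add(1, o) (Function('c')(r, o) = Add(o, Pow(-1, 2)) = Add(o, 1) = Add(1, o))
Function('l')(C) = Add(Rational(-17, 3), Mul(Rational(1, 3), C), Mul(Rational(2, 3), Pow(C, 2))) (Function('l')(C) = Add(-6, Mul(Rational(1, 3), Add(Add(Pow(C, 2), Mul(C, C)), Add(1, C)))) = Add(-6, Mul(Rational(1, 3), Add(Add(Pow(C, 2), Pow(C, 2)), Add(1, C)))) = Add(-6, Mul(Rational(1, 3), Add(Mul(2, Pow(C, 2)), Add(1, C)))) = Add(-6, Mul(Rational(1, 3), Add(1, C, Mul(2, Pow(C, 2))))) = Add(-6, Add(Rational(1, 3), Mul(Rational(1, 3), C), Mul(Rational(2, 3), Pow(C, 2)))) = Add(Rational(-17, 3), Mul(Rational(1, 3), C), Mul(Rational(2, 3), Pow(C, 2))))
Mul(-77387, Pow(Add(Function('l')(Function('Y')(-6)), Mul(-1, 35458)), -1)) = Mul(-77387, Pow(Add(Add(Rational(-17, 3), Mul(Rational(1, 3), -6), Mul(Rational(2, 3), Pow(-6, 2))), Mul(-1, 35458)), -1)) = Mul(-77387, Pow(Add(Add(Rational(-17, 3), -2, Mul(Rational(2, 3), 36)), -35458), -1)) = Mul(-77387, Pow(Add(Add(Rational(-17, 3), -2, 24), -35458), -1)) = Mul(-77387, Pow(Add(Rational(49, 3), -35458), -1)) = Mul(-77387, Pow(Rational(-106325, 3), -1)) = Mul(-77387, Rational(-3, 106325)) = Rational(232161, 106325)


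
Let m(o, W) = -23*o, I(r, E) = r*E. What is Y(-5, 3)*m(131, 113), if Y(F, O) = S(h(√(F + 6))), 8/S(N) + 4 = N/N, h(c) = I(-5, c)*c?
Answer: 24104/3 ≈ 8034.7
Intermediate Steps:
I(r, E) = E*r
h(c) = -5*c² (h(c) = (c*(-5))*c = (-5*c)*c = -5*c²)
S(N) = -8/3 (S(N) = 8/(-4 + N/N) = 8/(-4 + 1) = 8/(-3) = 8*(-⅓) = -8/3)
Y(F, O) = -8/3
Y(-5, 3)*m(131, 113) = -(-184)*131/3 = -8/3*(-3013) = 24104/3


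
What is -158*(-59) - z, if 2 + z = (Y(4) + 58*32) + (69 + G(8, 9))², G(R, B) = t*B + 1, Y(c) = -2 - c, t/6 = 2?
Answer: -24210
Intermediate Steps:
t = 12 (t = 6*2 = 12)
G(R, B) = 1 + 12*B (G(R, B) = 12*B + 1 = 1 + 12*B)
z = 33532 (z = -2 + (((-2 - 1*4) + 58*32) + (69 + (1 + 12*9))²) = -2 + (((-2 - 4) + 1856) + (69 + (1 + 108))²) = -2 + ((-6 + 1856) + (69 + 109)²) = -2 + (1850 + 178²) = -2 + (1850 + 31684) = -2 + 33534 = 33532)
-158*(-59) - z = -158*(-59) - 1*33532 = 9322 - 33532 = -24210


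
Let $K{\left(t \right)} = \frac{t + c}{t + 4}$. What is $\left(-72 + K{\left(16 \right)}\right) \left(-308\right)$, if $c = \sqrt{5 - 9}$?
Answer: $\frac{109648}{5} - \frac{154 i}{5} \approx 21930.0 - 30.8 i$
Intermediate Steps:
$c = 2 i$ ($c = \sqrt{5 - 9} = \sqrt{-4} = 2 i \approx 2.0 i$)
$K{\left(t \right)} = \frac{t + 2 i}{4 + t}$ ($K{\left(t \right)} = \frac{t + 2 i}{t + 4} = \frac{t + 2 i}{4 + t}$)
$\left(-72 + K{\left(16 \right)}\right) \left(-308\right) = \left(-72 + \frac{16 + 2 i}{4 + 16}\right) \left(-308\right) = \left(-72 + \frac{16 + 2 i}{20}\right) \left(-308\right) = \left(-72 + \left(\frac{4}{5} + \frac{i}{10}\right)\right) \left(-308\right) = \left(- \frac{356}{5} + \frac{i}{10}\right) \left(-308\right) = \frac{109648}{5} - \frac{154 i}{5}$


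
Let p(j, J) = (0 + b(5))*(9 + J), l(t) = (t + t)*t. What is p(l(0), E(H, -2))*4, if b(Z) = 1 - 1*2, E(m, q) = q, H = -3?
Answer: -28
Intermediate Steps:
l(t) = 2*t² (l(t) = (2*t)*t = 2*t²)
b(Z) = -1 (b(Z) = 1 - 2 = -1)
p(j, J) = -9 - J (p(j, J) = (0 - 1)*(9 + J) = -(9 + J) = -9 - J)
p(l(0), E(H, -2))*4 = (-9 - 1*(-2))*4 = (-9 + 2)*4 = -7*4 = -28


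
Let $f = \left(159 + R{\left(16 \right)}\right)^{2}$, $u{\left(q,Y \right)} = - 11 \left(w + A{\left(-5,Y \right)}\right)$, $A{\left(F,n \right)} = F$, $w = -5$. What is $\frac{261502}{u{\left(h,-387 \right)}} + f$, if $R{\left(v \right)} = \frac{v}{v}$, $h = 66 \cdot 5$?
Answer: $\frac{1538751}{55} \approx 27977.0$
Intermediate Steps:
$h = 330$
$R{\left(v \right)} = 1$
$u{\left(q,Y \right)} = 110$ ($u{\left(q,Y \right)} = - 11 \left(-5 - 5\right) = \left(-11\right) \left(-10\right) = 110$)
$f = 25600$ ($f = \left(159 + 1\right)^{2} = 160^{2} = 25600$)
$\frac{261502}{u{\left(h,-387 \right)}} + f = \frac{261502}{110} + 25600 = 261502 \cdot \frac{1}{110} + 25600 = \frac{130751}{55} + 25600 = \frac{1538751}{55}$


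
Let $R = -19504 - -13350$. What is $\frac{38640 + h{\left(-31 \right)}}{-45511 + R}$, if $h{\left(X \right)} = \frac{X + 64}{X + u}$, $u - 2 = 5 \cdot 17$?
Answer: $- \frac{2163873}{2893240} \approx -0.74791$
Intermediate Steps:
$u = 87$ ($u = 2 + 5 \cdot 17 = 2 + 85 = 87$)
$R = -6154$ ($R = -19504 + 13350 = -6154$)
$h{\left(X \right)} = \frac{64 + X}{87 + X}$ ($h{\left(X \right)} = \frac{X + 64}{X + 87} = \frac{64 + X}{87 + X}$)
$\frac{38640 + h{\left(-31 \right)}}{-45511 + R} = \frac{38640 + \frac{64 - 31}{87 - 31}}{-45511 - 6154} = \frac{38640 + \frac{1}{56} \cdot 33}{-51665} = \left(38640 + \frac{1}{56} \cdot 33\right) \left(- \frac{1}{51665}\right) = \left(38640 + \frac{33}{56}\right) \left(- \frac{1}{51665}\right) = \frac{2163873}{56} \left(- \frac{1}{51665}\right) = - \frac{2163873}{2893240}$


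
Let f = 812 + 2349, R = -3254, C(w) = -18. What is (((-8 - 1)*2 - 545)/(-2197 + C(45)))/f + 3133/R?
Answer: -21934227793/22783255210 ≈ -0.96273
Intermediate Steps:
f = 3161
(((-8 - 1)*2 - 545)/(-2197 + C(45)))/f + 3133/R = (((-8 - 1)*2 - 545)/(-2197 - 18))/3161 + 3133/(-3254) = ((-9*2 - 545)/(-2215))*(1/3161) + 3133*(-1/3254) = ((-18 - 545)*(-1/2215))*(1/3161) - 3133/3254 = -563*(-1/2215)*(1/3161) - 3133/3254 = (563/2215)*(1/3161) - 3133/3254 = 563/7001615 - 3133/3254 = -21934227793/22783255210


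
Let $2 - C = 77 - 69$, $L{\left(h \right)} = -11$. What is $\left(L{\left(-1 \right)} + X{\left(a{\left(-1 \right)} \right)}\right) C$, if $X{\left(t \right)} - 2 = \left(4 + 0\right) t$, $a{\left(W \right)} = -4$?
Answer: $150$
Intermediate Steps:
$X{\left(t \right)} = 2 + 4 t$ ($X{\left(t \right)} = 2 + \left(4 + 0\right) t = 2 + 4 t$)
$C = -6$ ($C = 2 - \left(77 - 69\right) = 2 - 8 = -6$)
$\left(L{\left(-1 \right)} + X{\left(a{\left(-1 \right)} \right)}\right) C = \left(-11 + \left(2 + 4 \left(-4\right)\right)\right) \left(-6\right) = \left(-11 + \left(2 - 16\right)\right) \left(-6\right) = \left(-11 - 14\right) \left(-6\right) = \left(-25\right) \left(-6\right) = 150$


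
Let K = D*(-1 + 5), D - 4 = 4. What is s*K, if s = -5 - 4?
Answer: -288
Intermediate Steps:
D = 8 (D = 4 + 4 = 8)
K = 32 (K = 8*(-1 + 5) = 8*4 = 32)
s = -9
s*K = -9*32 = -288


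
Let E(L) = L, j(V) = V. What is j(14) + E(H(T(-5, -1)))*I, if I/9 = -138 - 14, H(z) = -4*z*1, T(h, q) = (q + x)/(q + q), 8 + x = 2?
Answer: 19166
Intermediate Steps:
x = -6 (x = -8 + 2 = -6)
T(h, q) = (-6 + q)/(2*q) (T(h, q) = (q - 6)/(q + q) = (-6 + q)/((2*q)) = (-6 + q)*(1/(2*q)) = (-6 + q)/(2*q))
H(z) = -4*z
I = -1368 (I = 9*(-138 - 14) = 9*(-152) = -1368)
j(14) + E(H(T(-5, -1)))*I = 14 - 2*(-6 - 1)/(-1)*(-1368) = 14 - 2*(-1)*(-7)*(-1368) = 14 - 4*7/2*(-1368) = 14 - 14*(-1368) = 14 + 19152 = 19166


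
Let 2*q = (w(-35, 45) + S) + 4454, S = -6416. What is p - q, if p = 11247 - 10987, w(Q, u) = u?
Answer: 2437/2 ≈ 1218.5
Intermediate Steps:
q = -1917/2 (q = ((45 - 6416) + 4454)/2 = (-6371 + 4454)/2 = (½)*(-1917) = -1917/2 ≈ -958.50)
p = 260
p - q = 260 - 1*(-1917/2) = 260 + 1917/2 = 2437/2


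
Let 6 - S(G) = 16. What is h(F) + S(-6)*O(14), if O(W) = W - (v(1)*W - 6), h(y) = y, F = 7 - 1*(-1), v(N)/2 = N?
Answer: 88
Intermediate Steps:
S(G) = -10 (S(G) = 6 - 1*16 = 6 - 16 = -10)
v(N) = 2*N
F = 8 (F = 7 + 1 = 8)
O(W) = 6 - W (O(W) = W - ((2*1)*W - 6) = W - (2*W - 6) = W - (-6 + 2*W) = W + (6 - 2*W) = 6 - W)
h(F) + S(-6)*O(14) = 8 - 10*(6 - 1*14) = 8 - 10*(6 - 14) = 8 - 10*(-8) = 8 + 80 = 88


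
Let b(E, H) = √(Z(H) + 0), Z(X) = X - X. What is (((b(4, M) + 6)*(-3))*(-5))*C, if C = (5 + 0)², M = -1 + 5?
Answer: 2250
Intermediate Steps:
M = 4
Z(X) = 0
C = 25 (C = 5² = 25)
b(E, H) = 0 (b(E, H) = √(0 + 0) = √0 = 0)
(((b(4, M) + 6)*(-3))*(-5))*C = (((0 + 6)*(-3))*(-5))*25 = ((6*(-3))*(-5))*25 = -18*(-5)*25 = 90*25 = 2250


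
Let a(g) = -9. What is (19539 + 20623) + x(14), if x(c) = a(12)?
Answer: 40153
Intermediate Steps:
x(c) = -9
(19539 + 20623) + x(14) = (19539 + 20623) - 9 = 40162 - 9 = 40153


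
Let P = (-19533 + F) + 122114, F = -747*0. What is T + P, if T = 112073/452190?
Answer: 46386214463/452190 ≈ 1.0258e+5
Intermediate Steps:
T = 112073/452190 (T = 112073*(1/452190) = 112073/452190 ≈ 0.24784)
F = 0
P = 102581 (P = (-19533 + 0) + 122114 = -19533 + 122114 = 102581)
T + P = 112073/452190 + 102581 = 46386214463/452190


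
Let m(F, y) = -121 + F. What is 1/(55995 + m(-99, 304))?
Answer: 1/55775 ≈ 1.7929e-5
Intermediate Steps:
1/(55995 + m(-99, 304)) = 1/(55995 + (-121 - 99)) = 1/(55995 - 220) = 1/55775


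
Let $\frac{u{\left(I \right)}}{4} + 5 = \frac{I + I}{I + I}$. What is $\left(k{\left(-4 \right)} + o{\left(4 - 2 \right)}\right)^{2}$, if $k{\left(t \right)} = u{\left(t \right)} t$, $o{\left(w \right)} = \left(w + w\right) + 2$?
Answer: $4900$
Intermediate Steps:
$u{\left(I \right)} = -16$ ($u{\left(I \right)} = -20 + 4 \frac{I + I}{I + I} = -20 + 4 \frac{2 I}{2 I} = -20 + 4 \cdot 2 I \frac{1}{2 I} = -20 + 4 \cdot 1 = -20 + 4 = -16$)
$o{\left(w \right)} = 2 + 2 w$ ($o{\left(w \right)} = 2 w + 2 = 2 + 2 w$)
$k{\left(t \right)} = - 16 t$
$\left(k{\left(-4 \right)} + o{\left(4 - 2 \right)}\right)^{2} = \left(\left(-16\right) \left(-4\right) + \left(2 + 2 \left(4 - 2\right)\right)\right)^{2} = \left(64 + \left(2 + 2 \left(4 - 2\right)\right)\right)^{2} = \left(64 + \left(2 + 2 \cdot 2\right)\right)^{2} = \left(64 + \left(2 + 4\right)\right)^{2} = \left(64 + 6\right)^{2} = 70^{2} = 4900$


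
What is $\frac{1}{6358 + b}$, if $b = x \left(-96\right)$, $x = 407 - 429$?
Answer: $\frac{1}{8470} \approx 0.00011806$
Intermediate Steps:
$x = -22$ ($x = 407 - 429 = -22$)
$b = 2112$ ($b = \left(-22\right) \left(-96\right) = 2112$)
$\frac{1}{6358 + b} = \frac{1}{6358 + 2112} = \frac{1}{8470}$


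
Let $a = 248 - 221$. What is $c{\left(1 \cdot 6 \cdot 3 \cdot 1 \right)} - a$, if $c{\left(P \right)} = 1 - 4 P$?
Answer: $-98$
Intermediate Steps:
$a = 27$
$c{\left(1 \cdot 6 \cdot 3 \cdot 1 \right)} - a = \left(1 - 4 \cdot 1 \cdot 6 \cdot 3 \cdot 1\right) - 27 = \left(1 - 4 \cdot 1 \cdot 18 \cdot 1\right) - 27 = \left(1 - 4 \cdot 1 \cdot 18\right) - 27 = \left(1 - 72\right) - 27 = -71 - 27 = -98$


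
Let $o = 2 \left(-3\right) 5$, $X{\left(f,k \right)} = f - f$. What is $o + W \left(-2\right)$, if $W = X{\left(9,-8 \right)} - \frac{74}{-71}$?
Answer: $- \frac{2278}{71} \approx -32.085$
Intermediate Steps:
$X{\left(f,k \right)} = 0$
$o = -30$ ($o = \left(-6\right) 5 = -30$)
$W = \frac{74}{71}$ ($W = 0 - \frac{74}{-71} = 0 - - \frac{74}{71} = 0 + \frac{74}{71} = \frac{74}{71} \approx 1.0423$)
$o + W \left(-2\right) = -30 + \frac{74}{71} \left(-2\right) = -30 - \frac{148}{71} = - \frac{2278}{71}$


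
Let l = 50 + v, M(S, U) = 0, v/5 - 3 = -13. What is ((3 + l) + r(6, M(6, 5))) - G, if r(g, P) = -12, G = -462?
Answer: 453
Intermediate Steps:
v = -50 (v = 15 + 5*(-13) = 15 - 65 = -50)
l = 0 (l = 50 - 50 = 0)
((3 + l) + r(6, M(6, 5))) - G = ((3 + 0) - 12) - 1*(-462) = (3 - 12) + 462 = -9 + 462 = 453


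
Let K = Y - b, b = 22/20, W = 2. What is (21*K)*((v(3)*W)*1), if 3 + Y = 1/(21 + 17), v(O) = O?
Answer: -48762/95 ≈ -513.28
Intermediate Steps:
b = 11/10 (b = 22*(1/20) = 11/10 ≈ 1.1000)
Y = -113/38 (Y = -3 + 1/(21 + 17) = -3 + 1/38 = -113/38 ≈ -2.9737)
K = -387/95 (K = -113/38 - 1*11/10 = -113/38 - 11/10 = -387/95 ≈ -4.0737)
(21*K)*((v(3)*W)*1) = (21*(-387/95))*((3*2)*1) = -48762/95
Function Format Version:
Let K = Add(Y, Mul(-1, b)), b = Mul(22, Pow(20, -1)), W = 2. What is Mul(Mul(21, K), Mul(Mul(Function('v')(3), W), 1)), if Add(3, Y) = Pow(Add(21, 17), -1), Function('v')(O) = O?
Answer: Rational(-48762, 95) ≈ -513.28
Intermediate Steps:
b = Rational(11, 10) (b = Mul(22, Rational(1, 20)) = Rational(11, 10) ≈ 1.1000)
Y = Rational(-113, 38) (Y = Add(-3, Pow(Add(21, 17), -1)) = Add(-3, Pow(38, -1)) = Add(-3, Rational(1, 38)) = Rational(-113, 38) ≈ -2.9737)
K = Rational(-387, 95) (K = Add(Rational(-113, 38), Mul(-1, Rational(11, 10))) = Add(Rational(-113, 38), Rational(-11, 10)) = Rational(-387, 95) ≈ -4.0737)
Mul(Mul(21, K), Mul(Mul(Function('v')(3), W), 1)) = Mul(Mul(21, Rational(-387, 95)), Mul(Mul(3, 2), 1)) = Mul(Rational(-8127, 95), Mul(6, 1)) = Mul(Rational(-8127, 95), 6) = Rational(-48762, 95)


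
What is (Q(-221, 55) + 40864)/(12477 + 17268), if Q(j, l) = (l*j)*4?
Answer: -7756/29745 ≈ -0.26075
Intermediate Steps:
Q(j, l) = 4*j*l (Q(j, l) = (j*l)*4 = 4*j*l)
(Q(-221, 55) + 40864)/(12477 + 17268) = (4*(-221)*55 + 40864)/(12477 + 17268) = (-48620 + 40864)/29745 = -7756*1/29745 = -7756/29745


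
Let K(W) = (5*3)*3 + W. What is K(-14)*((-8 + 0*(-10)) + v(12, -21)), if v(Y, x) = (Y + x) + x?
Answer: -1178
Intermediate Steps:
v(Y, x) = Y + 2*x
K(W) = 45 + W (K(W) = 15*3 + W = 45 + W)
K(-14)*((-8 + 0*(-10)) + v(12, -21)) = (45 - 14)*((-8 + 0*(-10)) + (12 + 2*(-21))) = 31*((-8 + 0) + (12 - 42)) = 31*(-8 - 30) = 31*(-38) = -1178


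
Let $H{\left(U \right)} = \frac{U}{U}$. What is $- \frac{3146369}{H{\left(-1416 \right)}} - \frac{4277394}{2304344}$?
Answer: $- \frac{3625160402165}{1152172} \approx -3.1464 \cdot 10^{6}$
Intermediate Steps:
$H{\left(U \right)} = 1$
$- \frac{3146369}{H{\left(-1416 \right)}} - \frac{4277394}{2304344} = - \frac{3146369}{1} - \frac{4277394}{2304344} = \left(-3146369\right) 1 - \frac{2138697}{1152172} = -3146369 - \frac{2138697}{1152172} = - \frac{3625160402165}{1152172}$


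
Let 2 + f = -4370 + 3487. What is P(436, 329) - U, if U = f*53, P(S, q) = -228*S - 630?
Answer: -53133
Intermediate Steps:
f = -885 (f = -2 + (-4370 + 3487) = -2 - 883 = -885)
P(S, q) = -630 - 228*S
U = -46905 (U = -885*53 = -46905)
P(436, 329) - U = (-630 - 228*436) - 1*(-46905) = (-630 - 99408) + 46905 = -100038 + 46905 = -53133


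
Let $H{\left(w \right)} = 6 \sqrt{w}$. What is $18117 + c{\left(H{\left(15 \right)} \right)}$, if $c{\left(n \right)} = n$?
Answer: $18117 + 6 \sqrt{15} \approx 18140.0$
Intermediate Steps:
$18117 + c{\left(H{\left(15 \right)} \right)} = 18117 + 6 \sqrt{15}$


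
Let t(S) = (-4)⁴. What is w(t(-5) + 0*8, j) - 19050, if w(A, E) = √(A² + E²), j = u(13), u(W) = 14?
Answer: -19050 + 2*√16433 ≈ -18794.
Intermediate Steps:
t(S) = 256
j = 14
w(t(-5) + 0*8, j) - 19050 = √((256 + 0*8)² + 14²) - 19050 = √((256 + 0)² + 196) - 19050 = √(256² + 196) - 19050 = √(65536 + 196) - 19050 = √65732 - 19050 = 2*√16433 - 19050 = -19050 + 2*√16433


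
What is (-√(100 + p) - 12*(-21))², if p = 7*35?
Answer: (252 - √345)² ≈ 54488.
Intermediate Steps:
p = 245
(-√(100 + p) - 12*(-21))² = (-√(100 + 245) - 12*(-21))² = (-√345 + 252)² = (252 - √345)²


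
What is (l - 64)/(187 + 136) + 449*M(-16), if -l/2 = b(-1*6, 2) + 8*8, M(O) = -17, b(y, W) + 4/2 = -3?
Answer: -2465641/323 ≈ -7633.6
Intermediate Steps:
b(y, W) = -5 (b(y, W) = -2 - 3 = -5)
l = -118 (l = -2*(-5 + 8*8) = -2*(-5 + 64) = -2*59 = -118)
(l - 64)/(187 + 136) + 449*M(-16) = (-118 - 64)/(187 + 136) + 449*(-17) = -182/323 - 7633 = -2465641/323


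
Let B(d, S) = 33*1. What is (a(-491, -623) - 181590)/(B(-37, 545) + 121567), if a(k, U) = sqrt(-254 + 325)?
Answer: -18159/12160 + sqrt(71)/121600 ≈ -1.4933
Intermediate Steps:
B(d, S) = 33
a(k, U) = sqrt(71)
(a(-491, -623) - 181590)/(B(-37, 545) + 121567) = (sqrt(71) - 181590)/(33 + 121567) = (-181590 + sqrt(71))/121600 = (-181590 + sqrt(71))*(1/121600) = -18159/12160 + sqrt(71)/121600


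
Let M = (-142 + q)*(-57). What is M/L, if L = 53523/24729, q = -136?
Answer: 2291554/313 ≈ 7321.3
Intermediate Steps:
M = 15846 (M = (-142 - 136)*(-57) = -278*(-57) = 15846)
L = 17841/8243 (L = 53523*(1/24729) = 17841/8243 ≈ 2.1644)
M/L = 15846/(17841/8243) = 15846*(8243/17841) = 2291554/313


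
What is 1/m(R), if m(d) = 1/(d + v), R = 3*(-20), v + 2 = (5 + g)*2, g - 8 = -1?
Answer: -38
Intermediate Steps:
g = 7 (g = 8 - 1 = 7)
v = 22 (v = -2 + (5 + 7)*2 = -2 + 12*2 = -2 + 24 = 22)
R = -60
m(d) = 1/(22 + d) (m(d) = 1/(d + 22) = 1/(22 + d))
1/m(R) = 1/(1/(22 - 60)) = 1/(1/(-38)) = 1/(-1/38) = -38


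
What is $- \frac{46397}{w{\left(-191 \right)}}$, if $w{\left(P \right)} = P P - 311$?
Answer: $- \frac{46397}{36170} \approx -1.2827$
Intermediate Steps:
$w{\left(P \right)} = -311 + P^{2}$ ($w{\left(P \right)} = P^{2} - 311 = -311 + P^{2}$)
$- \frac{46397}{w{\left(-191 \right)}} = - \frac{46397}{-311 + \left(-191\right)^{2}} = - \frac{46397}{-311 + 36481} = - \frac{46397}{36170}$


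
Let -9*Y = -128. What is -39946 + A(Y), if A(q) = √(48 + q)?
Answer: -39946 + 4*√35/3 ≈ -39938.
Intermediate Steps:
Y = 128/9 (Y = -⅑*(-128) = 128/9 ≈ 14.222)
-39946 + A(Y) = -39946 + √(48 + 128/9) = -39946 + √(560/9) = -39946 + 4*√35/3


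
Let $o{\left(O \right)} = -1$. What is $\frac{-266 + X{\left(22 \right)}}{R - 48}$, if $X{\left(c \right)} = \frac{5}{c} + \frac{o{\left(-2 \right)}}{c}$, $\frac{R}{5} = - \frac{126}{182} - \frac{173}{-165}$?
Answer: $\frac{28509}{4957} \approx 5.7513$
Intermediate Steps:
$R = \frac{764}{429}$ ($R = 5 \left(- \frac{126}{182} - \frac{173}{-165}\right) = 5 \left(\left(-126\right) \frac{1}{182} - - \frac{173}{165}\right) = 5 \left(- \frac{9}{13} + \frac{173}{165}\right) = 5 \cdot \frac{764}{2145} = \frac{764}{429} \approx 1.7809$)
$X{\left(c \right)} = \frac{4}{c}$ ($X{\left(c \right)} = \frac{5}{c} - \frac{1}{c} = \frac{4}{c}$)
$\frac{-266 + X{\left(22 \right)}}{R - 48} = \frac{-266 + \frac{4}{22}}{\frac{764}{429} - 48} = \frac{-266 + 4 \cdot \frac{1}{22}}{- \frac{19828}{429}} = \left(-266 + \frac{2}{11}\right) \left(- \frac{429}{19828}\right) = \left(- \frac{2924}{11}\right) \left(- \frac{429}{19828}\right) = \frac{28509}{4957}$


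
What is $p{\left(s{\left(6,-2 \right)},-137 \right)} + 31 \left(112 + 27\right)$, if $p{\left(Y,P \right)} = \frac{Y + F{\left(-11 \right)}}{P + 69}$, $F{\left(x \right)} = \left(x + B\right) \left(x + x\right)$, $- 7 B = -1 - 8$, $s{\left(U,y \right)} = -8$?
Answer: $\frac{512411}{119} \approx 4306.0$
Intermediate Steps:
$B = \frac{9}{7}$ ($B = - \frac{-1 - 8}{7} = \left(- \frac{1}{7}\right) \left(-9\right) = \frac{9}{7} \approx 1.2857$)
$F{\left(x \right)} = 2 x \left(\frac{9}{7} + x\right)$ ($F{\left(x \right)} = \left(x + \frac{9}{7}\right) \left(x + x\right) = \left(\frac{9}{7} + x\right) 2 x = 2 x \left(\frac{9}{7} + x\right)$)
$p{\left(Y,P \right)} = \frac{\frac{1496}{7} + Y}{69 + P}$ ($p{\left(Y,P \right)} = \frac{Y + \frac{2}{7} \left(-11\right) \left(9 + 7 \left(-11\right)\right)}{P + 69} = \frac{Y + \frac{2}{7} \left(-11\right) \left(9 - 77\right)}{69 + P} = \frac{Y + \frac{2}{7} \left(-11\right) \left(-68\right)}{69 + P} = \frac{Y + \frac{1496}{7}}{69 + P} = \frac{\frac{1496}{7} + Y}{69 + P}$)
$p{\left(s{\left(6,-2 \right)},-137 \right)} + 31 \left(112 + 27\right) = \frac{\frac{1496}{7} - 8}{69 - 137} + 31 \left(112 + 27\right) = \frac{1}{-68} \cdot \frac{1440}{7} + 31 \cdot 139 = \left(- \frac{1}{68}\right) \frac{1440}{7} + 4309 = - \frac{360}{119} + 4309 = \frac{512411}{119}$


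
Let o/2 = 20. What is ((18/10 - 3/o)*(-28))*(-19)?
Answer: 9177/10 ≈ 917.70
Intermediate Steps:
o = 40 (o = 2*20 = 40)
((18/10 - 3/o)*(-28))*(-19) = ((18/10 - 3/40)*(-28))*(-19) = ((18*(1/10) - 3*1/40)*(-28))*(-19) = ((9/5 - 3/40)*(-28))*(-19) = ((69/40)*(-28))*(-19) = -483/10*(-19) = 9177/10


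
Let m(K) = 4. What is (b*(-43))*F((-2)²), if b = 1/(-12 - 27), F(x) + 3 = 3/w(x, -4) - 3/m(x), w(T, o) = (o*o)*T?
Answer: -3397/832 ≈ -4.0829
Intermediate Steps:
w(T, o) = T*o² (w(T, o) = o²*T = T*o²)
F(x) = -15/4 + 3/(16*x) (F(x) = -3 + (3/((x*(-4)²)) - 3/4) = -3 + (3/((x*16)) - 3*¼) = -3 + (3/((16*x)) - ¾) = -3 + (3*(1/(16*x)) - ¾) = -3 + (3/(16*x) - ¾) = -3 + (-¾ + 3/(16*x)) = -15/4 + 3/(16*x))
b = -1/39 (b = 1/(-39) = -1/39 ≈ -0.025641)
(b*(-43))*F((-2)²) = (-1/39*(-43))*(3*(1 - 20*(-2)²)/(16*((-2)²))) = 43*((3/16)*(1 - 20*4)/4)/39 = 43*((3/16)*(¼)*(1 - 80))/39 = 43*((3/16)*(¼)*(-79))/39 = (43/39)*(-237/64) = -3397/832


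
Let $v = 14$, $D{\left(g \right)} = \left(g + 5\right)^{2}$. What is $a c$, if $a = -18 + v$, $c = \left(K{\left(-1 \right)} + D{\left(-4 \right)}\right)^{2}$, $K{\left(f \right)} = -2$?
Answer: $-4$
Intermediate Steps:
$D{\left(g \right)} = \left(5 + g\right)^{2}$
$c = 1$ ($c = \left(-2 + \left(5 - 4\right)^{2}\right)^{2} = \left(-2 + 1^{2}\right)^{2} = \left(-2 + 1\right)^{2} = \left(-1\right)^{2} = 1$)
$a = -4$ ($a = -18 + 14 = -4$)
$a c = \left(-4\right) 1 = -4$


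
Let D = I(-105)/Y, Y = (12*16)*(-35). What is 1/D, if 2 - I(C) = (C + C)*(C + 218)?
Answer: -1680/5933 ≈ -0.28316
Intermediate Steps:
Y = -6720 (Y = 192*(-35) = -6720)
I(C) = 2 - 2*C*(218 + C) (I(C) = 2 - (C + C)*(C + 218) = 2 - 2*C*(218 + C))
D = -5933/1680 (D = (2 - 436*(-105) - 2*(-105)**2)/(-6720) = (2 + 45780 - 2*11025)*(-1/6720) = (2 + 45780 - 22050)*(-1/6720) = 23732*(-1/6720) = -5933/1680 ≈ -3.5315)
1/D = 1/(-5933/1680) = -1680/5933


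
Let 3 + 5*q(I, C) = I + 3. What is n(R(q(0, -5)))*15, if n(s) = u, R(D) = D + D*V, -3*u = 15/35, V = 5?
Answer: -15/7 ≈ -2.1429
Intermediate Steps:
q(I, C) = I/5 (q(I, C) = -⅗ + (I + 3)/5 = -⅗ + (3 + I)/5 = -⅗ + (⅗ + I/5) = I/5)
u = -⅐ (u = -5/35 = -⅓*3/7 = -⅐ ≈ -0.14286)
R(D) = 6*D (R(D) = D + D*5 = D + 5*D = 6*D)
n(s) = -⅐
n(R(q(0, -5)))*15 = -⅐*15 = -15/7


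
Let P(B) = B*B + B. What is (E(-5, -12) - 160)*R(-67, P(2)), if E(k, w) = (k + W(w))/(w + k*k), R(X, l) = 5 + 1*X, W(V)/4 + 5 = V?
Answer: 133486/13 ≈ 10268.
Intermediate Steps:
W(V) = -20 + 4*V
P(B) = B + B**2 (P(B) = B**2 + B = B + B**2)
R(X, l) = 5 + X
E(k, w) = (-20 + k + 4*w)/(w + k**2) (E(k, w) = (k + (-20 + 4*w))/(w + k*k) = (-20 + k + 4*w)/(w + k**2))
(E(-5, -12) - 160)*R(-67, P(2)) = ((-20 - 5 + 4*(-12))/(-12 + (-5)**2) - 160)*(5 - 67) = ((-20 - 5 - 48)/(-12 + 25) - 160)*(-62) = (-73/13 - 160)*(-62) = -2153/13*(-62) = 133486/13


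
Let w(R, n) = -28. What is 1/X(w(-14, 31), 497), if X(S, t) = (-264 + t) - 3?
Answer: 1/230 ≈ 0.0043478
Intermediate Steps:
X(S, t) = -267 + t
1/X(w(-14, 31), 497) = 1/(-267 + 497) = 1/230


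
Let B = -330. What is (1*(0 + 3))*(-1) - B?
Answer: 327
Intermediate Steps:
(1*(0 + 3))*(-1) - B = (1*(0 + 3))*(-1) - 1*(-330) = (1*3)*(-1) + 330 = 3*(-1) + 330 = -3 + 330 = 327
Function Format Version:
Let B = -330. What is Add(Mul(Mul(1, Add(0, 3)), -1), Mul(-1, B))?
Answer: 327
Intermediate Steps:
Add(Mul(Mul(1, Add(0, 3)), -1), Mul(-1, B)) = Add(Mul(Mul(1, Add(0, 3)), -1), Mul(-1, -330)) = Add(Mul(Mul(1, 3), -1), 330) = Add(Mul(3, -1), 330) = Add(-3, 330) = 327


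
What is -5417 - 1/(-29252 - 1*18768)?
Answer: -260124339/48020 ≈ -5417.0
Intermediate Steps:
-5417 - 1/(-29252 - 1*18768) = -5417 - 1/(-29252 - 18768) = -5417 - 1/(-48020) = -5417 - 1*(-1/48020) = -5417 + 1/48020 = -260124339/48020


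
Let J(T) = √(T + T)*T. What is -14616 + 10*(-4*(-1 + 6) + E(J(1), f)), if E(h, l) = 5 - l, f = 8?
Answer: -14846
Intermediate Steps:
J(T) = √2*T^(3/2) (J(T) = √(2*T)*T = (√2*√T)*T = √2*T^(3/2))
-14616 + 10*(-4*(-1 + 6) + E(J(1), f)) = -14616 + 10*(-4*(-1 + 6) + (5 - 1*8)) = -14616 + 10*(-4*5 + (5 - 8)) = -14616 + 10*(-20 - 3) = -14616 + 10*(-23) = -14616 - 230 = -14846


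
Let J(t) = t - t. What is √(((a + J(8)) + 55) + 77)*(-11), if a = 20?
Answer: -22*√38 ≈ -135.62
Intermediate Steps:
J(t) = 0
√(((a + J(8)) + 55) + 77)*(-11) = √(((20 + 0) + 55) + 77)*(-11) = √((20 + 55) + 77)*(-11) = √(75 + 77)*(-11) = √152*(-11) = (2*√38)*(-11) = -22*√38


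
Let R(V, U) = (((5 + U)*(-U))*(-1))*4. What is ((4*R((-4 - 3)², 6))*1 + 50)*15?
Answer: 16590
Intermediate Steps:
R(V, U) = 4*U*(5 + U) (R(V, U) = (-U*(5 + U)*(-1))*4 = (U*(5 + U))*4 = 4*U*(5 + U))
((4*R((-4 - 3)², 6))*1 + 50)*15 = ((4*(4*6*(5 + 6)))*1 + 50)*15 = ((4*(4*6*11))*1 + 50)*15 = ((4*264)*1 + 50)*15 = (1056*1 + 50)*15 = (1056 + 50)*15 = 1106*15 = 16590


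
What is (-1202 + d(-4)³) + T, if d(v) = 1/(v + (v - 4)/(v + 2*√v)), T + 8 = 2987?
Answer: 888491/500 - 13*I/500 ≈ 1777.0 - 0.026*I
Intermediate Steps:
T = 2979 (T = -8 + 2987 = 2979)
d(v) = 1/(v + (-4 + v)/(v + 2*√v))
(-1202 + d(-4)³) + T = (-1202 + ((-4 + 2*√(-4))/(-4 - 4 + (-4)² + 2*(-4)^(3/2)))³) + 2979 = (-1202 + ((-4 + 2*(2*I))/(-4 - 4 + 16 + 2*(-8*I)))³) + 2979 = (-1202 + ((-4 + 4*I)/(-4 - 4 + 16 - 16*I))³) + 2979 = (-1202 + ((-4 + 4*I)/(8 - 16*I))³) + 2979 = (-1202 + (((8 + 16*I)/320)*(-4 + 4*I))³) + 2979 = (-1202 + ((-4 + 4*I)*(8 + 16*I)/320)³) + 2979 = (-1202 + (-4 + 4*I)³*(8 + 16*I)³/32768000) + 2979 = 1777 + (-4 + 4*I)³*(8 + 16*I)³/32768000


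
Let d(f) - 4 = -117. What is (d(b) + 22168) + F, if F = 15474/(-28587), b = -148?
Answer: 210156937/9529 ≈ 22054.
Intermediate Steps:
d(f) = -113 (d(f) = 4 - 117 = -113)
F = -5158/9529 (F = 15474*(-1/28587) = -5158/9529 ≈ -0.54130)
(d(b) + 22168) + F = (-113 + 22168) - 5158/9529 = 22055 - 5158/9529 = 210156937/9529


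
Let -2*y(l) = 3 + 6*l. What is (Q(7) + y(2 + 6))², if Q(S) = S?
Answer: 1369/4 ≈ 342.25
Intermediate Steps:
y(l) = -3/2 - 3*l (y(l) = -(3 + 6*l)/2 = -3/2 - 3*l)
(Q(7) + y(2 + 6))² = (7 + (-3/2 - 3*(2 + 6)))² = (7 + (-3/2 - 3*8))² = (7 + (-3/2 - 24))² = (7 - 51/2)² = (-37/2)² = 1369/4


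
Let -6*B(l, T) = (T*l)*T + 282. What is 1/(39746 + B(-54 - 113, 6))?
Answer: 1/40701 ≈ 2.4569e-5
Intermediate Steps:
B(l, T) = -47 - l*T²/6 (B(l, T) = -((T*l)*T + 282)/6 = -(l*T² + 282)/6 = -(282 + l*T²)/6 = -47 - l*T²/6)
1/(39746 + B(-54 - 113, 6)) = 1/(39746 + (-47 - ⅙*(-54 - 113)*6²)) = 1/(39746 + (-47 - ⅙*(-167)*36)) = 1/(39746 + (-47 + 1002)) = 1/(39746 + 955) = 1/40701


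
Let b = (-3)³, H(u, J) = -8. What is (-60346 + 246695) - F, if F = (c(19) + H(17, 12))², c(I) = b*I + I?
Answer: -65655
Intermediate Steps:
b = -27
c(I) = -26*I (c(I) = -27*I + I = -26*I)
F = 252004 (F = (-26*19 - 8)² = (-494 - 8)² = (-502)² = 252004)
(-60346 + 246695) - F = (-60346 + 246695) - 1*252004 = 186349 - 252004 = -65655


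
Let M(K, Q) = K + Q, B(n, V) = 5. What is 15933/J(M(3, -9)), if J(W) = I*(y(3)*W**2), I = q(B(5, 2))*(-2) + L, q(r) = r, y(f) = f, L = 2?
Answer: -5311/288 ≈ -18.441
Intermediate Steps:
I = -8 (I = 5*(-2) + 2 = -10 + 2 = -8)
J(W) = -24*W**2
15933/J(M(3, -9)) = 15933/((-24*(3 - 9)**2)) = 15933/((-24*(-6)**2)) = 15933/((-24*36)) = 15933/(-864) = 15933*(-1/864) = -5311/288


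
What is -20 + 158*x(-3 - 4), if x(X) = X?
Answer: -1126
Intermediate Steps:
-20 + 158*x(-3 - 4) = -20 + 158*(-3 - 4) = -20 + 158*(-7) = -20 - 1106 = -1126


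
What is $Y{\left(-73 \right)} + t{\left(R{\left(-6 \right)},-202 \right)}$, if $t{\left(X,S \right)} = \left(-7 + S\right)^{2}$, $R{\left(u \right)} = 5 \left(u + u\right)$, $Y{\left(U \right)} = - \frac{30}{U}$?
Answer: $\frac{3188743}{73} \approx 43681.0$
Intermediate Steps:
$R{\left(u \right)} = 10 u$ ($R{\left(u \right)} = 5 \cdot 2 u = 10 u$)
$Y{\left(-73 \right)} + t{\left(R{\left(-6 \right)},-202 \right)} = - \frac{30}{-73} + \left(-7 - 202\right)^{2} = \left(-30\right) \left(- \frac{1}{73}\right) + \left(-209\right)^{2} = \frac{30}{73} + 43681 = \frac{3188743}{73}$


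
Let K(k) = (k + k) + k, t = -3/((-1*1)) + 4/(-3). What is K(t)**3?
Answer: 125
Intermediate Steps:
t = 5/3 (t = -3/(-1) + 4*(-1/3) = -3*(-1) - 4/3 = 3 - 4/3 = 5/3 ≈ 1.6667)
K(k) = 3*k (K(k) = 2*k + k = 3*k)
K(t)**3 = (3*(5/3))**3 = 5**3 = 125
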